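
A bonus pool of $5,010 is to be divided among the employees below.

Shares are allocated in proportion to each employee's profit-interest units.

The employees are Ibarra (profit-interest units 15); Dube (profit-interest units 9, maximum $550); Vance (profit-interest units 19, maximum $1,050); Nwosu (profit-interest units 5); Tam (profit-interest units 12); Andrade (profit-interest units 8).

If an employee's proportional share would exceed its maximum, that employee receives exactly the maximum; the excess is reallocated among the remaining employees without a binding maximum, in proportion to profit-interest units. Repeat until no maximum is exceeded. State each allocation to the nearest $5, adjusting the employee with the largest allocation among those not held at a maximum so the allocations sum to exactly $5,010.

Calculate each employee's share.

Sum of profit-interest units: 68.
Unconstrained shares: Ibarra 1,105.15; Dube 663.09; Vance 1,399.85; Nwosu 368.38; Tam 884.12; Andrade 589.41.
Capped: Dube ($550), Vance ($1,050); remaining pool $3,410 reallocated over remaining profit-interest units 40.
Remaining shares: Ibarra 1,278.75 → $1,280; Nwosu 426.25 → $425; Tam 1,023.00 → $1,025; Andrade 682.00 → $680.

Ibarra: $1,280 · Dube: $550 · Vance: $1,050 · Nwosu: $425 · Tam: $1,025 · Andrade: $680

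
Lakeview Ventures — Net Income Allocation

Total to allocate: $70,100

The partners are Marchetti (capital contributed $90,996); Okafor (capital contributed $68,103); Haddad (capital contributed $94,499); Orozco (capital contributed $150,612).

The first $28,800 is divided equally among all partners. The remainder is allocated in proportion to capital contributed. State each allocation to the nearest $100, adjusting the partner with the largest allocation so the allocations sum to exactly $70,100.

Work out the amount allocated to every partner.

First tranche $28,800 split equally: $7,200 each.
Remainder $41,300 by capital contributed (total 404,210): Marchetti 9,297.48 → $9,300; Okafor 6,958.40 → $7,000; Haddad 9,655.40 → $9,700; Orozco 15,388.72 → $15,400.
Rounding difference −$100 on remainder applied to Orozco.
Totals: Marchetti $7,200 + $9,300 = $16,500; Okafor $7,200 + $7,000 = $14,200; Haddad $7,200 + $9,700 = $16,900; Orozco $7,200 + $15,300 = $22,500.

Marchetti: $16,500; Okafor: $14,200; Haddad: $16,900; Orozco: $22,500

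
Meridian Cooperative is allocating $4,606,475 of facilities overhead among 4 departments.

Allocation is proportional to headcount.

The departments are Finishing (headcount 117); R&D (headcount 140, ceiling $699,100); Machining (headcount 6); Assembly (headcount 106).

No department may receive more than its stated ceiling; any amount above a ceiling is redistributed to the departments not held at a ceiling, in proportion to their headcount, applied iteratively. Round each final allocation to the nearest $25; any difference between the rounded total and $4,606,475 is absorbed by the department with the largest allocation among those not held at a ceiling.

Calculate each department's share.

Finishing: $1,996,350 · R&D: $699,100 · Machining: $102,375 · Assembly: $1,808,650

Sum of headcount: 369.
Unconstrained shares: Finishing 1,460,589.63; R&D 1,747,714.09; Machining 74,902.03; Assembly 1,323,269.24.
Cap binds for R&D ($699,100); residual $3,907,375 reallocated over remaining headcount 229.
Shares after redistribution: Finishing 1,996,344.43 → $1,996,350; Machining 102,376.64 → $102,375; Assembly 1,808,653.93 → $1,808,650.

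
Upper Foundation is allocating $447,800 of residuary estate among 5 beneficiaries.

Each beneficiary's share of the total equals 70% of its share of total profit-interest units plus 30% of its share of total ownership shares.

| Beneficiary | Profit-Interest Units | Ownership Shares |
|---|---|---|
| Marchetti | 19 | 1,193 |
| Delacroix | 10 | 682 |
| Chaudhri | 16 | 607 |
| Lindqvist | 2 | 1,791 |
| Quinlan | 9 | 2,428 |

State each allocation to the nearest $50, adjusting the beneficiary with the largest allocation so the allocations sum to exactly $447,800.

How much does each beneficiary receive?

Profit-interest units total 56; ownership shares total 6,701.
Combined weights (70% profit-interest units + 30% ownership shares): Marchetti 0.2909; Delacroix 0.1555; Chaudhri 0.2272; Lindqvist 0.1052; Quinlan 0.2212.
Pro-rata amounts: Marchetti 130,269.47; Delacroix 69,647.57; Chaudhri 101,728.99; Lindqvist 47,100.53; Quinlan 99,053.45.
At nearest $50: Marchetti $130,250; Delacroix $69,650; Chaudhri $101,750; Lindqvist $47,100; Quinlan $99,050. Sum = $447,800.
Sum already equals the total — no adjustment.

Marchetti: $130,250 · Delacroix: $69,650 · Chaudhri: $101,750 · Lindqvist: $47,100 · Quinlan: $99,050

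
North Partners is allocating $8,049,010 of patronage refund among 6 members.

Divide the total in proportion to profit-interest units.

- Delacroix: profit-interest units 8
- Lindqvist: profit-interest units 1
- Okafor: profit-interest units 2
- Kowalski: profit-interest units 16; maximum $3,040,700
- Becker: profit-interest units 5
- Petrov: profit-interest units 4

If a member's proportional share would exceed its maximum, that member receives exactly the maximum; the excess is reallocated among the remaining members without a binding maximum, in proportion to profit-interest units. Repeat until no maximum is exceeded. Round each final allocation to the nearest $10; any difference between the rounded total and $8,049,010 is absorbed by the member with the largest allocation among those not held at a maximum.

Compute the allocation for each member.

Delacroix: $2,003,320; Lindqvist: $250,420; Okafor: $500,830; Kowalski: $3,040,700; Becker: $1,252,080; Petrov: $1,001,660

Profit-interest units total: 36.
Unconstrained shares: Delacroix 1,788,668.89; Lindqvist 223,583.61; Okafor 447,167.22; Kowalski 3,577,337.78; Becker 1,117,918.06; Petrov 894,334.44.
Cap binds for Kowalski ($3,040,700); balance $5,008,310 reallocated over remaining profit-interest units 20.
Shares after redistribution: Delacroix 2,003,324.00 → $2,003,320; Lindqvist 250,415.50 → $250,420; Okafor 500,831.00 → $500,830; Becker 1,252,077.50 → $1,252,080; Petrov 1,001,662.00 → $1,001,660.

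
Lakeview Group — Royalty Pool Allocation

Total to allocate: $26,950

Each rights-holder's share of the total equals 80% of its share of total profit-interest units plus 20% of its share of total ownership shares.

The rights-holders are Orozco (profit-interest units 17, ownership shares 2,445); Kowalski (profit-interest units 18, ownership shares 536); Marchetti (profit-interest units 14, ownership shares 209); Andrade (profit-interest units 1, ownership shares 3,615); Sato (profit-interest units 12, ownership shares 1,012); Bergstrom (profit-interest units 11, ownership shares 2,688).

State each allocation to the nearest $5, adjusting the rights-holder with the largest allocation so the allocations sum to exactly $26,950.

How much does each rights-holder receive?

Profit-interest units total 73; ownership shares total 10,505.
Combined weights (80% profit-interest units + 20% ownership shares): Orozco 0.2329; Kowalski 0.2075; Marchetti 0.1574; Andrade 0.0798; Sato 0.1508; Bergstrom 0.1717.
Pro-rata amounts: Orozco 6,275.32; Kowalski 5,591.18; Marchetti 4,242.03; Andrade 2,150.16; Sato 4,063.36; Bergstrom 4,627.95.
After rounding ($5): Orozco $6,275; Kowalski $5,590; Marchetti $4,240; Andrade $2,150; Sato $4,065; Bergstrom $4,630. Sum = $26,950.
Rounded total matches; no reconciliation needed.

Orozco: $6,275 | Kowalski: $5,590 | Marchetti: $4,240 | Andrade: $2,150 | Sato: $4,065 | Bergstrom: $4,630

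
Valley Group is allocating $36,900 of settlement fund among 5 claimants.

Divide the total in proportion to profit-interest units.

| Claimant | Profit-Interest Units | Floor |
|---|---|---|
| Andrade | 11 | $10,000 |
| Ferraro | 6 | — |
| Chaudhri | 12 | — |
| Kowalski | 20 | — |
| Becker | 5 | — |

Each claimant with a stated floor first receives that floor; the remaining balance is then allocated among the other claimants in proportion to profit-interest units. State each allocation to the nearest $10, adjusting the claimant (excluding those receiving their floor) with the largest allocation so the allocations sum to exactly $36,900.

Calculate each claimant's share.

Guaranteed amounts: Andrade $10,000. Balance $26,900.
Balance split over remaining profit-interest units 43: Ferraro 3,753.49 → $3,750; Chaudhri 7,506.98 → $7,510; Kowalski 12,511.63 → $12,510; Becker 3,127.91 → $3,130.

Andrade: $10,000; Ferraro: $3,750; Chaudhri: $7,510; Kowalski: $12,510; Becker: $3,130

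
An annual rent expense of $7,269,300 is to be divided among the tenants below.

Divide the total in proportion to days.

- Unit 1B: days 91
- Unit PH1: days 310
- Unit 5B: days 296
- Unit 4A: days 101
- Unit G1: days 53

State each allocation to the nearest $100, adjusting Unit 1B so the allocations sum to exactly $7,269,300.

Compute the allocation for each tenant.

Unit 1B: $777,400 · Unit PH1: $2,648,000 · Unit 5B: $2,528,500 · Unit 4A: $862,700 · Unit G1: $452,700

Sum of days: 851.
Unrounded shares: Unit 1B 91/851 × $7,269,300 = 777,328.20; Unit PH1 310/851 × $7,269,300 = 2,648,041.13; Unit 5B 296/851 × $7,269,300 = 2,528,452.17; Unit 4A 101/851 × $7,269,300 = 862,748.88; Unit G1 53/851 × $7,269,300 = 452,729.61.
At nearest $100: Unit 1B $777,300; Unit PH1 $2,648,000; Unit 5B $2,528,500; Unit 4A $862,700; Unit G1 $452,700. Sum = $7,269,200.
Difference $7,269,300 − $7,269,200 = +$100 applied to Unit 1B: Unit 1B becomes $777,400.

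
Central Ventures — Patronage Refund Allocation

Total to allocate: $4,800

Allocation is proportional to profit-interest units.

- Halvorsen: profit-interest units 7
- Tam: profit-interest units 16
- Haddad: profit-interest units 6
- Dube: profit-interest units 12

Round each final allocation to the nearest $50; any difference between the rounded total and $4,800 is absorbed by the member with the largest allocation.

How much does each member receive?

Sum of profit-interest units: 41.
Raw shares: Halvorsen 7/41 × $4,800 = 819.51; Tam 16/41 × $4,800 = 1,873.17; Haddad 6/41 × $4,800 = 702.44; Dube 12/41 × $4,800 = 1,404.88.
At nearest $50: Halvorsen $800; Tam $1,850; Haddad $700; Dube $1,400. Sum = $4,750.
Difference $4,800 − $4,750 = +$50 applied to largest allocation (Tam): Tam becomes $1,900.

Halvorsen: $800 · Tam: $1,900 · Haddad: $700 · Dube: $1,400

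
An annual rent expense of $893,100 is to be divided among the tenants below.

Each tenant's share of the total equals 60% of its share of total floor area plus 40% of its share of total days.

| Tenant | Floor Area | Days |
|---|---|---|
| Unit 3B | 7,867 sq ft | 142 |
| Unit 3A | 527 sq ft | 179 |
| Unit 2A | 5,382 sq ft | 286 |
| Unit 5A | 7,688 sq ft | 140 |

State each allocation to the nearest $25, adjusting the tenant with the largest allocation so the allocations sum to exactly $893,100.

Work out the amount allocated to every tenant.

Totals — floor area 21,464, days 747.
Composite weights (60% floor area + 40% days): Unit 3B 0.2959; Unit 3A 0.1106; Unit 2A 0.3036; Unit 5A 0.2899.
Unrounded shares: Unit 3B 264,312.85; Unit 3A 98,760.53; Unit 2A 271,139.07; Unit 5A 258,887.56.
After rounding ($25): Unit 3B $264,325; Unit 3A $98,750; Unit 2A $271,150; Unit 5A $258,900. Sum = $893,125.
Difference $893,100 − $893,125 = −$25 applied to largest allocation (Unit 2A): Unit 2A becomes $271,125.

Unit 3B: $264,325 · Unit 3A: $98,750 · Unit 2A: $271,125 · Unit 5A: $258,900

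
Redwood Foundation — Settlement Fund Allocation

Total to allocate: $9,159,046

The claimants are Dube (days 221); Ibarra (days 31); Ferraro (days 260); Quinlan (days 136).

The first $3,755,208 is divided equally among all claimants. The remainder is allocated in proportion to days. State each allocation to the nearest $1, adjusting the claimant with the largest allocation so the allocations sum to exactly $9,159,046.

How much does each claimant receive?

First tranche $3,755,208 split equally: $938,802 each.
Remainder $5,403,838 by days (total 648): Dube 1,842,975.61 → $1,842,976; Ibarra 258,516.94 → $258,517; Ferraro 2,168,206.60 → $2,168,207; Quinlan 1,134,138.84 → $1,134,139.
Rounding difference −$1 on remainder applied to Ferraro.
Totals: Dube $938,802 + $1,842,976 = $2,781,778; Ibarra $938,802 + $258,517 = $1,197,319; Ferraro $938,802 + $2,168,206 = $3,107,008; Quinlan $938,802 + $1,134,139 = $2,072,941.

Dube: $2,781,778 · Ibarra: $1,197,319 · Ferraro: $3,107,008 · Quinlan: $2,072,941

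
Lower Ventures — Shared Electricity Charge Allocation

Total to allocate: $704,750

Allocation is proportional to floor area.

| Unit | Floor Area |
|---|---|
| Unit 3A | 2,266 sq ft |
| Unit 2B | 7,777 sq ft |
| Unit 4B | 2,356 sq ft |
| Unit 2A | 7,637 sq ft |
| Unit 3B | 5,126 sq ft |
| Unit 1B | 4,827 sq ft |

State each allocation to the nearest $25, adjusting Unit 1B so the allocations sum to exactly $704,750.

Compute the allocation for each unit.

Unit 3A: $53,250 | Unit 2B: $182,750 | Unit 4B: $55,375 | Unit 2A: $179,475 | Unit 3B: $120,450 | Unit 1B: $113,450

Sum of floor area: 29,989.
Raw shares: Unit 3A 2,266/29,989 × $704,750 = 53,251.64; Unit 2B 7,777/29,989 × $704,750 = 182,761.70; Unit 4B 2,356/29,989 × $704,750 = 55,366.67; Unit 2A 7,637/29,989 × $704,750 = 179,471.66; Unit 3B 5,126/29,989 × $704,750 = 120,462.45; Unit 1B 4,827/29,989 × $704,750 = 113,435.87.
After rounding ($25): Unit 3A $53,250; Unit 2B $182,750; Unit 4B $55,375; Unit 2A $179,475; Unit 3B $120,450; Unit 1B $113,425. Sum = $704,725.
Difference $704,750 − $704,725 = +$25 applied to Unit 1B: Unit 1B becomes $113,450.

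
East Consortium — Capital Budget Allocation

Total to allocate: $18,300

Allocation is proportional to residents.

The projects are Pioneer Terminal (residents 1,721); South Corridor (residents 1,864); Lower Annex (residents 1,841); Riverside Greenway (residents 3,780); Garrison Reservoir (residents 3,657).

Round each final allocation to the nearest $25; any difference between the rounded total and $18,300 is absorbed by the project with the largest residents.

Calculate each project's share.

Residents total: 1,721 + 1,864 + 1,841 + 3,780 + 3,657 = 12,863.
Pro-rata amounts: Pioneer Terminal 2,448.44; South Corridor 2,651.89; Lower Annex 2,619.16; Riverside Greenway 5,377.75; Garrison Reservoir 5,202.76.
After rounding ($25): Pioneer Terminal $2,450; South Corridor $2,650; Lower Annex $2,625; Riverside Greenway $5,375; Garrison Reservoir $5,200. Sum = $18,300.
Sum already equals the total — no adjustment.

Pioneer Terminal: $2,450 | South Corridor: $2,650 | Lower Annex: $2,625 | Riverside Greenway: $5,375 | Garrison Reservoir: $5,200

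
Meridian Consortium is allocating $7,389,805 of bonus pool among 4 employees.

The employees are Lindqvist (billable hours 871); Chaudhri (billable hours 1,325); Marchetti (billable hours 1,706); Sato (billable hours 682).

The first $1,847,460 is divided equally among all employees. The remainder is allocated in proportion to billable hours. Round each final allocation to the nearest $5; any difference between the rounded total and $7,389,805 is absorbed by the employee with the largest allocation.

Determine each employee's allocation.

First tranche $1,847,460 split equally: $461,865 each.
Remainder $5,542,345 by billable hours (total 4,584): Lindqvist 1,053,093.91 → $1,053,095; Chaudhri 1,602,008.54 → $1,602,010; Marchetti 2,062,661.56 → $2,062,660; Sato 824,581.00 → $824,580.
Totals: Lindqvist $461,865 + $1,053,095 = $1,514,960; Chaudhri $461,865 + $1,602,010 = $2,063,875; Marchetti $461,865 + $2,062,660 = $2,524,525; Sato $461,865 + $824,580 = $1,286,445.

Lindqvist: $1,514,960 · Chaudhri: $2,063,875 · Marchetti: $2,524,525 · Sato: $1,286,445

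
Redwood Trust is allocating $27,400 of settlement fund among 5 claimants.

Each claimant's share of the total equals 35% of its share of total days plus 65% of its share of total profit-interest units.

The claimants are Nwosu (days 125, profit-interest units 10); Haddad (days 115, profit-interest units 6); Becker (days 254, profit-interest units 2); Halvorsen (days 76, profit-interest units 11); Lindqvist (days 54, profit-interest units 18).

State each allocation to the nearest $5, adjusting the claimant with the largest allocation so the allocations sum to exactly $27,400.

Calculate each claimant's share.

Totals — days 624, profit-interest units 47.
Composite weights (35% days + 65% profit-interest units): Nwosu 0.2084; Haddad 0.1475; Becker 0.1701; Halvorsen 0.1948; Lindqvist 0.2792.
Unrounded shares: Nwosu 5,710.44; Haddad 4,041.00; Becker 4,661.49; Halvorsen 5,336.31; Lindqvist 7,650.75.
Rounded to nearest $5: Nwosu $5,710; Haddad $4,040; Becker $4,660; Halvorsen $5,335; Lindqvist $7,650. Sum = $27,395.
Difference $27,400 − $27,395 = +$5 applied to largest allocation (Lindqvist): Lindqvist becomes $7,655.

Nwosu: $5,710; Haddad: $4,040; Becker: $4,660; Halvorsen: $5,335; Lindqvist: $7,655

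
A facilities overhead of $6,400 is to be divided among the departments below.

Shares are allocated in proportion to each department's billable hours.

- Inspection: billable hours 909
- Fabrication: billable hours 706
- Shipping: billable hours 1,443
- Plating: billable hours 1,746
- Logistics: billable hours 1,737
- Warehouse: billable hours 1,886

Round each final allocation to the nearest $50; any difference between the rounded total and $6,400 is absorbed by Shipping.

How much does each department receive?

Inspection: $700; Fabrication: $550; Shipping: $1,050; Plating: $1,350; Logistics: $1,300; Warehouse: $1,450

Total billable hours = 8,427.
Proportional shares: Inspection 909/8,427 × $6,400 = 690.35; Fabrication 706/8,427 × $6,400 = 536.18; Shipping 1,443/8,427 × $6,400 = 1,095.91; Plating 1,746/8,427 × $6,400 = 1,326.02; Logistics 1,737/8,427 × $6,400 = 1,319.19; Warehouse 1,886/8,427 × $6,400 = 1,432.35.
After rounding ($50): Inspection $700; Fabrication $550; Shipping $1,100; Plating $1,350; Logistics $1,300; Warehouse $1,450. Sum = $6,450.
Difference $6,400 − $6,450 = −$50 applied to Shipping: Shipping becomes $1,050.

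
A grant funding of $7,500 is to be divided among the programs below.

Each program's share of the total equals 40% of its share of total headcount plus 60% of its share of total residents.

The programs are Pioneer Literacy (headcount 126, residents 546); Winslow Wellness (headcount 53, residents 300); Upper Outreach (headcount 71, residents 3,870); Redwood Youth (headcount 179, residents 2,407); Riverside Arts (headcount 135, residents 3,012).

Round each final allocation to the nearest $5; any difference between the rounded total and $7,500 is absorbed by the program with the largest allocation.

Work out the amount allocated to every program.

Pioneer Literacy: $915 · Winslow Wellness: $415 · Upper Outreach: $2,095 · Redwood Youth: $2,020 · Riverside Arts: $2,055

Headcount total 564; residents total 10,135.
Combined weights (40% headcount + 60% residents): Pioneer Literacy 0.1217; Winslow Wellness 0.0553; Upper Outreach 0.2795; Redwood Youth 0.2694; Riverside Arts 0.2741.
Raw shares: Pioneer Literacy 912.64; Winslow Wellness 415.12; Upper Outreach 2,095.96; Redwood Youth 2,020.85; Riverside Arts 2,055.43.
At nearest $5: Pioneer Literacy $915; Winslow Wellness $415; Upper Outreach $2,095; Redwood Youth $2,020; Riverside Arts $2,055. Sum = $7,500.
Rounded total matches; no reconciliation needed.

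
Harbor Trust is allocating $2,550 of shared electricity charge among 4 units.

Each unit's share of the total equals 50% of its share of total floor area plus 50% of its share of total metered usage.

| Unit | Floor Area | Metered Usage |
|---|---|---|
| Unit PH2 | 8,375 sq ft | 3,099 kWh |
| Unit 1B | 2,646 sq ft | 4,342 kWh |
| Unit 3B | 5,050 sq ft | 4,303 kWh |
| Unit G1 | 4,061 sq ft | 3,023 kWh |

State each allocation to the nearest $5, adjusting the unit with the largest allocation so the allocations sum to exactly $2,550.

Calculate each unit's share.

Unit PH2: $800 · Unit 1B: $540 · Unit 3B: $690 · Unit G1: $520

Totals — floor area 20,132, metered usage 14,767.
Combined weights (50% floor area + 50% metered usage): Unit PH2 0.3129; Unit 1B 0.2127; Unit 3B 0.2711; Unit G1 0.2032.
Unrounded shares: Unit PH2 797.98; Unit 1B 542.47; Unit 3B 691.35; Unit G1 518.20.
At nearest $5: Unit PH2 $800; Unit 1B $540; Unit 3B $690; Unit G1 $520. Sum = $2,550.
Rounded total matches; no reconciliation needed.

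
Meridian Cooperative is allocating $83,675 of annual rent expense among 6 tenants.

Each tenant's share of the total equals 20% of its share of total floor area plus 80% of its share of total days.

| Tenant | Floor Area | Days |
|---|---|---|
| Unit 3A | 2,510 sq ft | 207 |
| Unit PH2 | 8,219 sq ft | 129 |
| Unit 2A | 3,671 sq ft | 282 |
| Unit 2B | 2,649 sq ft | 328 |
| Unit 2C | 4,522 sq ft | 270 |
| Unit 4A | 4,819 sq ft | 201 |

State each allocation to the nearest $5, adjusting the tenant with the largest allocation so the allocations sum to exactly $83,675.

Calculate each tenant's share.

Floor area total 26,390; days total 1,417.
Composite weights (20% floor area + 80% days): Unit 3A 0.1359; Unit PH2 0.1351; Unit 2A 0.1870; Unit 2B 0.2053; Unit 2C 0.1867; Unit 4A 0.1500.
Unrounded shares: Unit 3A 11,370.51; Unit PH2 11,306.05; Unit 2A 15,649.80; Unit 2B 17,174.77; Unit 2C 15,622.56; Unit 4A 12,551.30.
After rounding ($5): Unit 3A $11,370; Unit PH2 $11,305; Unit 2A $15,650; Unit 2B $17,175; Unit 2C $15,625; Unit 4A $12,550. Sum = $83,675.
No rounding difference to absorb.

Unit 3A: $11,370 · Unit PH2: $11,305 · Unit 2A: $15,650 · Unit 2B: $17,175 · Unit 2C: $15,625 · Unit 4A: $12,550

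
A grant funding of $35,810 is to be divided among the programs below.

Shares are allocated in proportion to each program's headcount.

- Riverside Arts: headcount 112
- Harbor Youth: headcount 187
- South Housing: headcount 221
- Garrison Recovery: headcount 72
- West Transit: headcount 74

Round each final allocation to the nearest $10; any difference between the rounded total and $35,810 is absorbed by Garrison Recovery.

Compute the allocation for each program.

Riverside Arts: $6,020 | Harbor Youth: $10,050 | South Housing: $11,880 | Garrison Recovery: $3,880 | West Transit: $3,980

Combined headcount = 666.
Unrounded shares: Riverside Arts 112/666 × $35,810 = 6,022.10; Harbor Youth 187/666 × $35,810 = 10,054.76; South Housing 221/666 × $35,810 = 11,882.90; Garrison Recovery 72/666 × $35,810 = 3,871.35; West Transit 74/666 × $35,810 = 3,978.89.
Rounded to nearest $10: Riverside Arts $6,020; Harbor Youth $10,050; South Housing $11,880; Garrison Recovery $3,870; West Transit $3,980. Sum = $35,800.
Difference $35,810 − $35,800 = +$10 applied to Garrison Recovery: Garrison Recovery becomes $3,880.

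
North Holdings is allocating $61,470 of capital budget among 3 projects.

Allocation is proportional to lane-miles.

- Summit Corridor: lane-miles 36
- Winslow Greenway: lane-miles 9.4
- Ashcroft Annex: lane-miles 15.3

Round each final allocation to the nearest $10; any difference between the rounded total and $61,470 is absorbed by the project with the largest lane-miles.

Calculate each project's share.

Summit Corridor: $36,460 | Winslow Greenway: $9,520 | Ashcroft Annex: $15,490

Combined lane-miles = 36 + 9.4 + 15.3 = 60.7.
Pro-rata amounts: Summit Corridor 36,456.67; Winslow Greenway 9,519.24; Ashcroft Annex 15,494.09.
Rounded to nearest $10: Summit Corridor $36,460; Winslow Greenway $9,520; Ashcroft Annex $15,490. Sum = $61,470.
No rounding difference to absorb.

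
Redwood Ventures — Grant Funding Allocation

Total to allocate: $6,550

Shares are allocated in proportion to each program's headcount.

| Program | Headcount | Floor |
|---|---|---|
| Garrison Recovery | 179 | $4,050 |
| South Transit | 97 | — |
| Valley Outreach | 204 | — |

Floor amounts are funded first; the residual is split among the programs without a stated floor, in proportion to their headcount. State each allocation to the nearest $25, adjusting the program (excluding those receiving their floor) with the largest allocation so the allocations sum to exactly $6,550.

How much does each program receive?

Garrison Recovery: $4,050 | South Transit: $800 | Valley Outreach: $1,700

Minimums first: Garrison Recovery $4,050. Remaining pool $2,500.
Remaining pool split over remaining headcount 301: South Transit 805.65 → $800; Valley Outreach 1,694.35 → $1,700.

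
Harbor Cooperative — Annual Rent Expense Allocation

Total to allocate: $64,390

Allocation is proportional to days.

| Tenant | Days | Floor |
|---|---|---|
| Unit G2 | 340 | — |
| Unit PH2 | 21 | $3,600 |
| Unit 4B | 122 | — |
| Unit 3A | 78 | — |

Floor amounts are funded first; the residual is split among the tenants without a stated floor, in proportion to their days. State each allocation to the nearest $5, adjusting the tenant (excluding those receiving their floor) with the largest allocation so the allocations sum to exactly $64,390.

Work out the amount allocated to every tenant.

Guaranteed amounts: Unit PH2 $3,600. Balance $60,790.
Balance split over remaining days 540: Unit G2 38,275.19 → $38,275; Unit 4B 13,734.04 → $13,735; Unit 3A 8,780.78 → $8,780.

Unit G2: $38,275 · Unit PH2: $3,600 · Unit 4B: $13,735 · Unit 3A: $8,780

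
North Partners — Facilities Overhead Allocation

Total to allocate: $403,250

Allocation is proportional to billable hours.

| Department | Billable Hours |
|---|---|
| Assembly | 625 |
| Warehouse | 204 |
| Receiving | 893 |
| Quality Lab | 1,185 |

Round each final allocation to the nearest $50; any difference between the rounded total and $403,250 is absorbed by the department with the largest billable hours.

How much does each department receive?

Billable hours total: 625 + 204 + 893 + 1,185 = 2,907.
Raw shares: Assembly 86,698.06; Warehouse 28,298.25; Receiving 123,874.18; Quality Lab 164,379.51.
At nearest $50: Assembly $86,700; Warehouse $28,300; Receiving $123,850; Quality Lab $164,400. Sum = $403,250.
Sum already equals the total — no adjustment.

Assembly: $86,700; Warehouse: $28,300; Receiving: $123,850; Quality Lab: $164,400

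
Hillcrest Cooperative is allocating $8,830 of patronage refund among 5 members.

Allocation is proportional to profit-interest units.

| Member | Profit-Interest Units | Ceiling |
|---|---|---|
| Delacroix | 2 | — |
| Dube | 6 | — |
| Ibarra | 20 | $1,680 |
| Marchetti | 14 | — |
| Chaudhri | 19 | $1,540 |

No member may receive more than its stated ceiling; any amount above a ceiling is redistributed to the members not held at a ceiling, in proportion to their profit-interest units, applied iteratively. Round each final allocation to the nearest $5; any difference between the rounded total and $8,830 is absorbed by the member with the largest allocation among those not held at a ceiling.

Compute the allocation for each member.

Profit-interest units total: 61.
Unconstrained shares: Delacroix 289.51; Dube 868.52; Ibarra 2,895.08; Marchetti 2,026.56; Chaudhri 2,750.33.
Held at cap: Ibarra ($1,680), Chaudhri ($1,540); balance $5,610 reallocated over remaining profit-interest units 22.
Redistributed shares: Delacroix 510.00 → $510; Dube 1,530.00 → $1,530; Marchetti 3,570.00 → $3,570.

Delacroix: $510; Dube: $1,530; Ibarra: $1,680; Marchetti: $3,570; Chaudhri: $1,540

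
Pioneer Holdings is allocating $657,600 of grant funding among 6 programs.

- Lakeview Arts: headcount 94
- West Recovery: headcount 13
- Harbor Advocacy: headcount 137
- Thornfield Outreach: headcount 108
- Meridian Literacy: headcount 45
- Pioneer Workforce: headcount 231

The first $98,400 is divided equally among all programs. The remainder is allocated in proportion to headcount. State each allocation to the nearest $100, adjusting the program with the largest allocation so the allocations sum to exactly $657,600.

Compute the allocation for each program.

Equal tier: $98,400 ÷ 6 = $16,400 apiece.
Remainder $559,200 by headcount (total 628): Lakeview Arts 83,701.91 → $83,700; West Recovery 11,575.80 → $11,600; Harbor Advocacy 121,991.08 → $122,000; Thornfield Outreach 96,168.15 → $96,200; Meridian Literacy 40,070.06 → $40,100; Pioneer Workforce 205,692.99 → $205,700.
Rounding difference −$100 on remainder applied to Pioneer Workforce.
Totals: Lakeview Arts $16,400 + $83,700 = $100,100; West Recovery $16,400 + $11,600 = $28,000; Harbor Advocacy $16,400 + $122,000 = $138,400; Thornfield Outreach $16,400 + $96,200 = $112,600; Meridian Literacy $16,400 + $40,100 = $56,500; Pioneer Workforce $16,400 + $205,600 = $222,000.

Lakeview Arts: $100,100; West Recovery: $28,000; Harbor Advocacy: $138,400; Thornfield Outreach: $112,600; Meridian Literacy: $56,500; Pioneer Workforce: $222,000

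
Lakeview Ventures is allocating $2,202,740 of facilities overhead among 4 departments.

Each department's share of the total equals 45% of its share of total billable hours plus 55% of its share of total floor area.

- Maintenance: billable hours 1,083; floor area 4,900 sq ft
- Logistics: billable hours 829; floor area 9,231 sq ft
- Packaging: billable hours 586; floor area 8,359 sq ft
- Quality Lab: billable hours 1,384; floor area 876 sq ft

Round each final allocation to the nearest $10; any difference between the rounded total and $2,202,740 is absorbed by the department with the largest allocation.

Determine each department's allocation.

Maintenance: $530,590 · Logistics: $690,300 · Packaging: $583,040 · Quality Lab: $398,810

Totals — billable hours 3,882, floor area 23,366.
Blended shares (45% billable hours + 55% floor area): Maintenance 0.2409; Logistics 0.3134; Packaging 0.2647; Quality Lab 0.1811.
Unrounded shares: Maintenance 530,594.88; Logistics 690,296.94; Packaging 583,036.67; Quality Lab 398,811.52.
At nearest $10: Maintenance $530,590; Logistics $690,300; Packaging $583,040; Quality Lab $398,810. Sum = $2,202,740.
Sum already equals the total — no adjustment.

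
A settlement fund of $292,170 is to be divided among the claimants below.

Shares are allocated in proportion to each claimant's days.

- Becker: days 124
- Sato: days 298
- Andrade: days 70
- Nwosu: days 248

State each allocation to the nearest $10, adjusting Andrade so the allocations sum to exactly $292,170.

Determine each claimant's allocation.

Becker: $48,960 · Sato: $117,660 · Andrade: $27,630 · Nwosu: $97,920

Sum of days: 740.
Pro-rata amounts: Becker 124/740 × $292,170 = 48,958.22; Sato 298/740 × $292,170 = 117,657.65; Andrade 70/740 × $292,170 = 27,637.70; Nwosu 248/740 × $292,170 = 97,916.43.
At nearest $10: Becker $48,960; Sato $117,660; Andrade $27,640; Nwosu $97,920. Sum = $292,180.
Difference $292,170 − $292,180 = −$10 applied to Andrade: Andrade becomes $27,630.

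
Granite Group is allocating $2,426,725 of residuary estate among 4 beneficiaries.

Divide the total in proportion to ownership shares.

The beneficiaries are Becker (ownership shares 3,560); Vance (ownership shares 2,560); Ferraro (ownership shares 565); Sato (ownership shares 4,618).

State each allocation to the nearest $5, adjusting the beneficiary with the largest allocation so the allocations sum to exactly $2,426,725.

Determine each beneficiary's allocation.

Total ownership shares = 11,303.
Proportional shares: Becker 3,560/11,303 × $2,426,725 = 764,322.83; Vance 2,560/11,303 × $2,426,725 = 549,625.41; Ferraro 565/11,303 × $2,426,725 = 121,304.05; Sato 4,618/11,303 × $2,426,725 = 991,472.71.
At nearest $5: Becker $764,325; Vance $549,625; Ferraro $121,305; Sato $991,475. Sum = $2,426,730.
Difference $2,426,725 − $2,426,730 = −$5 applied to largest allocation (Sato): Sato becomes $991,470.

Becker: $764,325 · Vance: $549,625 · Ferraro: $121,305 · Sato: $991,470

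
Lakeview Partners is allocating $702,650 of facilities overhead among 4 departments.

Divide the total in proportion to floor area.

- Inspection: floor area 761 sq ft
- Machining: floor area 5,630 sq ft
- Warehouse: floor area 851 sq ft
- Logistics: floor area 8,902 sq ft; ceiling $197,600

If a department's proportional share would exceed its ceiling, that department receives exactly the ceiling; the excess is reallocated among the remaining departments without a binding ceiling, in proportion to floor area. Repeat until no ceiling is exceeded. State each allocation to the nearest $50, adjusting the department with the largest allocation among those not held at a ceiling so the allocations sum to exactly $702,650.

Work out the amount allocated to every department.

Inspection: $53,050; Machining: $392,650; Warehouse: $59,350; Logistics: $197,600

Total floor area = 16,144.
Pro-rata shares before constraints: Inspection 33,121.70; Machining 245,039.61; Warehouse 37,038.85; Logistics 387,449.85.
Cap binds for Logistics ($197,600); balance $505,050 reallocated over remaining floor area 7,242.
Redistributed shares: Inspection 53,071.40 → $53,050; Machining 392,630.70 → $392,650; Warehouse 59,347.91 → $59,350.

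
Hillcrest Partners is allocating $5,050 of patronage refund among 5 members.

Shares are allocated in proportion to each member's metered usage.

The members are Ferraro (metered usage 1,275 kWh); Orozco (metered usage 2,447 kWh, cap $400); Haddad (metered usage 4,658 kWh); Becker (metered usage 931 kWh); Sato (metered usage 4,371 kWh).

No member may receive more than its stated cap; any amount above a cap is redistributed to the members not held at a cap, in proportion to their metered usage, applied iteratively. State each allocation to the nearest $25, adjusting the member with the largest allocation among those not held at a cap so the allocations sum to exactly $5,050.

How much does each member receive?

Combined metered usage = 13,682.
Unconstrained shares: Ferraro 470.60; Orozco 903.18; Haddad 1,719.26; Becker 343.63; Sato 1,613.33.
Cap binds for Orozco ($400); remaining pool $4,650 reallocated over remaining metered usage 11,235.
Redistributed shares: Ferraro 527.70 → $525; Haddad 1,927.88 → $1,925; Becker 385.33 → $375; Sato 1,809.09 → $1,800.
Rounding difference +$25 applied to Haddad → $1,950.

Ferraro: $525 | Orozco: $400 | Haddad: $1,950 | Becker: $375 | Sato: $1,800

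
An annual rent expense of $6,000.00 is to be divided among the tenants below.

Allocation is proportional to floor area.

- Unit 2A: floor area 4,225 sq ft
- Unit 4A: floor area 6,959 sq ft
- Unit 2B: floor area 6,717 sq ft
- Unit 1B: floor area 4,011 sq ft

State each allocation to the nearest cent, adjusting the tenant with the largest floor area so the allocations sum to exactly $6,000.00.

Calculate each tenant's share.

Unit 2A: $1,156.90 · Unit 4A: $1,905.53 · Unit 2B: $1,839.27 · Unit 1B: $1,098.30

Combined floor area = 4,225 + 6,959 + 6,717 + 4,011 = 21,912.
Unrounded shares: Unit 2A 1,156.9003; Unit 4A 1,905.5312; Unit 2B 1,839.2662; Unit 1B 1,098.3023.
Rounded to nearest cent: Unit 2A $1,156.90; Unit 4A $1,905.53; Unit 2B $1,839.27; Unit 1B $1,098.30. Sum = $6,000.00.
Rounded total matches; no reconciliation needed.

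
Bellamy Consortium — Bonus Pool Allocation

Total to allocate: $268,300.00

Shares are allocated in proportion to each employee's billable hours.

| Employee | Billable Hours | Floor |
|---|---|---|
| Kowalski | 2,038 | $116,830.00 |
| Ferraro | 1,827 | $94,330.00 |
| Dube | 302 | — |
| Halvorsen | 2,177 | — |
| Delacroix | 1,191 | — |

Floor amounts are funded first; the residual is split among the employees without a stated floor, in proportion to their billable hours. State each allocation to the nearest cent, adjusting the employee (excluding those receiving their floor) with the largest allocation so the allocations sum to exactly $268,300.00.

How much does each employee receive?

Kowalski: $116,830.00; Ferraro: $94,330.00; Dube: $4,701.98; Halvorsen: $33,894.77; Delacroix: $18,543.25

Minimums first: Kowalski $116,830.00; Ferraro $94,330.00. Remaining pool $57,140.00.
Remaining pool split over remaining billable hours 3,670: Dube 4,701.9837 → $4,701.98; Halvorsen 33,894.7629 → $33,894.76; Delacroix 18,543.2534 → $18,543.25.
Rounding difference +$0.01 applied to Halvorsen → $33,894.77.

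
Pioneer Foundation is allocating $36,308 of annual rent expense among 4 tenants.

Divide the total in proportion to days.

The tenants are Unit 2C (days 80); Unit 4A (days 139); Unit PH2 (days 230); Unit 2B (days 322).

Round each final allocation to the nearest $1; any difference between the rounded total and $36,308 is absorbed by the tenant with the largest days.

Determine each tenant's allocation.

Unit 2C: $3,767; Unit 4A: $6,546; Unit PH2: $10,831; Unit 2B: $15,164

Days total: 80 + 139 + 230 + 322 = 771.
Raw shares: Unit 2C 3,767.37; Unit 4A 6,545.80; Unit PH2 10,831.18; Unit 2B 15,163.65.
After rounding ($1): Unit 2C $3,767; Unit 4A $6,546; Unit PH2 $10,831; Unit 2B $15,164. Sum = $36,308.
Rounded total matches; no reconciliation needed.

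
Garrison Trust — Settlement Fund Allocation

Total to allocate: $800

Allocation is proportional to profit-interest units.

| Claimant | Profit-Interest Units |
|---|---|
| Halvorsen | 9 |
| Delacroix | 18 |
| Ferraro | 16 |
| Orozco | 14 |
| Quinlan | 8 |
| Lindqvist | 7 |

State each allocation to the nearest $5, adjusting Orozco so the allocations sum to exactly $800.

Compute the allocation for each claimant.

Halvorsen: $100; Delacroix: $200; Ferraro: $180; Orozco: $150; Quinlan: $90; Lindqvist: $80

Sum of profit-interest units: 72.
Raw shares: Halvorsen 9/72 × $800 = 100.00; Delacroix 18/72 × $800 = 200.00; Ferraro 16/72 × $800 = 177.78; Orozco 14/72 × $800 = 155.56; Quinlan 8/72 × $800 = 88.89; Lindqvist 7/72 × $800 = 77.78.
After rounding ($5): Halvorsen $100; Delacroix $200; Ferraro $180; Orozco $155; Quinlan $90; Lindqvist $80. Sum = $805.
Difference $800 − $805 = −$5 applied to Orozco: Orozco becomes $150.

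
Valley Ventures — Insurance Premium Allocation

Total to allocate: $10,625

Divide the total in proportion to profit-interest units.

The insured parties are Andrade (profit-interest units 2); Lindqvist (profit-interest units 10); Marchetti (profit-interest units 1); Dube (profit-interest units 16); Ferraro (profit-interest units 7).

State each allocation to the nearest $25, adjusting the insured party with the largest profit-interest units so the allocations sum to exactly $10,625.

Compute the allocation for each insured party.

Andrade: $600 | Lindqvist: $2,950 | Marchetti: $300 | Dube: $4,700 | Ferraro: $2,075

Profit-interest units total: 36.
Raw shares: Andrade 2/36 × $10,625 = 590.28; Lindqvist 10/36 × $10,625 = 2,951.39; Marchetti 1/36 × $10,625 = 295.14; Dube 16/36 × $10,625 = 4,722.22; Ferraro 7/36 × $10,625 = 2,065.97.
Rounded to nearest $25: Andrade $600; Lindqvist $2,950; Marchetti $300; Dube $4,725; Ferraro $2,075. Sum = $10,650.
Difference $10,625 − $10,650 = −$25 applied to largest profit-interest units (Dube): Dube becomes $4,700.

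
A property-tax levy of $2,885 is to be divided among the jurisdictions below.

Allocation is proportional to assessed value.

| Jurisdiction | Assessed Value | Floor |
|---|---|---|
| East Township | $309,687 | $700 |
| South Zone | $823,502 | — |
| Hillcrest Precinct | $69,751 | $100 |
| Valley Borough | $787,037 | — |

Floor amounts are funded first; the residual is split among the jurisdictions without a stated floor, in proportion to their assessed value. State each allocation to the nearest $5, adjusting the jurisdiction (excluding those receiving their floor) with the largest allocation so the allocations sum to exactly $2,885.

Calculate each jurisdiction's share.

Minimums first: East Township $700; Hillcrest Precinct $100. Balance $2,085.
Balance split over remaining assessed value 1,610,539: South Zone 1,066.10 → $1,065; Valley Borough 1,018.90 → $1,020.

East Township: $700 · South Zone: $1,065 · Hillcrest Precinct: $100 · Valley Borough: $1,020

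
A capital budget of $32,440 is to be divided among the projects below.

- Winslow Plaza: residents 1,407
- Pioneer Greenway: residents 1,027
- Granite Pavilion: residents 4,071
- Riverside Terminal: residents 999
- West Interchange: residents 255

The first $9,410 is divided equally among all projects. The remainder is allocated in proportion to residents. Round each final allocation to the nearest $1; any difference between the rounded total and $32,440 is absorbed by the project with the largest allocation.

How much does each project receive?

Winslow Plaza: $6,058 | Pioneer Greenway: $4,930 | Granite Pavilion: $13,966 | Riverside Terminal: $4,847 | West Interchange: $2,639

First tranche $9,410 split equally: $1,882 each.
Remainder $23,030 by residents (total 7,759): Winslow Plaza 4,176.21 → $4,176; Pioneer Greenway 3,048.31 → $3,048; Granite Pavilion 12,083.40 → $12,083; Riverside Terminal 2,965.20 → $2,965; West Interchange 756.88 → $757.
Rounding difference +$1 on remainder applied to Granite Pavilion.
Totals: Winslow Plaza $1,882 + $4,176 = $6,058; Pioneer Greenway $1,882 + $3,048 = $4,930; Granite Pavilion $1,882 + $12,084 = $13,966; Riverside Terminal $1,882 + $2,965 = $4,847; West Interchange $1,882 + $757 = $2,639.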